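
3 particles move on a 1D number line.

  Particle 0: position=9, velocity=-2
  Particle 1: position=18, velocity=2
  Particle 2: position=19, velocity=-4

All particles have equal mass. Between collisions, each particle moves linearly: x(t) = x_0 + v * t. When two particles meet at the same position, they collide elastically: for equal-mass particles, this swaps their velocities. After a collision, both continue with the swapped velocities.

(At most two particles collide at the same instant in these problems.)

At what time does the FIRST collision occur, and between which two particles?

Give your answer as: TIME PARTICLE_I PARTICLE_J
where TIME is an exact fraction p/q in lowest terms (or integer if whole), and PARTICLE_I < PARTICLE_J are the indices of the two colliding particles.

Answer: 1/6 1 2

Derivation:
Pair (0,1): pos 9,18 vel -2,2 -> not approaching (rel speed -4 <= 0)
Pair (1,2): pos 18,19 vel 2,-4 -> gap=1, closing at 6/unit, collide at t=1/6
Earliest collision: t=1/6 between 1 and 2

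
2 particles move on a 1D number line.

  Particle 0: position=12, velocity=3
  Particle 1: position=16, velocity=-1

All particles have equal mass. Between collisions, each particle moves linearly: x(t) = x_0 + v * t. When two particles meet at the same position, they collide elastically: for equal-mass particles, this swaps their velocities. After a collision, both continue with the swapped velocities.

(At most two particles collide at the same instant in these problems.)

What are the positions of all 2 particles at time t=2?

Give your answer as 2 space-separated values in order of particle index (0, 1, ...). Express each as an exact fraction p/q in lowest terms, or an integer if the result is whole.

Answer: 14 18

Derivation:
Collision at t=1: particles 0 and 1 swap velocities; positions: p0=15 p1=15; velocities now: v0=-1 v1=3
Advance to t=2 (no further collisions before then); velocities: v0=-1 v1=3; positions = 14 18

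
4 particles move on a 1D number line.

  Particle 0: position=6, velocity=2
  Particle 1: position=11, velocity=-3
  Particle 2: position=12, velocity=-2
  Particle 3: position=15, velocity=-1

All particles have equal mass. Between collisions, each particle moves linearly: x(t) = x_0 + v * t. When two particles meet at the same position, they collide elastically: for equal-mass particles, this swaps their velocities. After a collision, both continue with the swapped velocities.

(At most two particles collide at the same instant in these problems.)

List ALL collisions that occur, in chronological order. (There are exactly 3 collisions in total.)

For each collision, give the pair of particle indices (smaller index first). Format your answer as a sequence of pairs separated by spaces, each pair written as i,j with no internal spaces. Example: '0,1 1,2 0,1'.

Answer: 0,1 1,2 2,3

Derivation:
Collision at t=1: particles 0 and 1 swap velocities; positions: p0=8 p1=8 p2=10 p3=14; velocities now: v0=-3 v1=2 v2=-2 v3=-1
Collision at t=3/2: particles 1 and 2 swap velocities; positions: p0=13/2 p1=9 p2=9 p3=27/2; velocities now: v0=-3 v1=-2 v2=2 v3=-1
Collision at t=3: particles 2 and 3 swap velocities; positions: p0=2 p1=6 p2=12 p3=12; velocities now: v0=-3 v1=-2 v2=-1 v3=2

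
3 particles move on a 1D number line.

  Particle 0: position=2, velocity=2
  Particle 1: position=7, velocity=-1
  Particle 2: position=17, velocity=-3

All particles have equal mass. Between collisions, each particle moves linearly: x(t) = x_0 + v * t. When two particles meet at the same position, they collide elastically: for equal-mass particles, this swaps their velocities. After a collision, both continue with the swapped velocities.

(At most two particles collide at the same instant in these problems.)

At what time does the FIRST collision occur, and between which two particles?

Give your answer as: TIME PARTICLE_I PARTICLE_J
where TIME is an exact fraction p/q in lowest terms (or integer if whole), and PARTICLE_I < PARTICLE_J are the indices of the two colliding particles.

Pair (0,1): pos 2,7 vel 2,-1 -> gap=5, closing at 3/unit, collide at t=5/3
Pair (1,2): pos 7,17 vel -1,-3 -> gap=10, closing at 2/unit, collide at t=5
Earliest collision: t=5/3 between 0 and 1

Answer: 5/3 0 1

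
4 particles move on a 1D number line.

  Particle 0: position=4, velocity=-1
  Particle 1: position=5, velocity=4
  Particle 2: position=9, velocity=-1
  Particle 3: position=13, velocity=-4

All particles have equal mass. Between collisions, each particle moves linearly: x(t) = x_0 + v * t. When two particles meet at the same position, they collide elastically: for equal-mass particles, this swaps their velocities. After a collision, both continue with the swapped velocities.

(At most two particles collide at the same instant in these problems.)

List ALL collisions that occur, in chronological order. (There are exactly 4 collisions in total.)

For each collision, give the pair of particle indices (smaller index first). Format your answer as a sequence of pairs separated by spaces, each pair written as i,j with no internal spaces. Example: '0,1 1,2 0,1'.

Collision at t=4/5: particles 1 and 2 swap velocities; positions: p0=16/5 p1=41/5 p2=41/5 p3=49/5; velocities now: v0=-1 v1=-1 v2=4 v3=-4
Collision at t=1: particles 2 and 3 swap velocities; positions: p0=3 p1=8 p2=9 p3=9; velocities now: v0=-1 v1=-1 v2=-4 v3=4
Collision at t=4/3: particles 1 and 2 swap velocities; positions: p0=8/3 p1=23/3 p2=23/3 p3=31/3; velocities now: v0=-1 v1=-4 v2=-1 v3=4
Collision at t=3: particles 0 and 1 swap velocities; positions: p0=1 p1=1 p2=6 p3=17; velocities now: v0=-4 v1=-1 v2=-1 v3=4

Answer: 1,2 2,3 1,2 0,1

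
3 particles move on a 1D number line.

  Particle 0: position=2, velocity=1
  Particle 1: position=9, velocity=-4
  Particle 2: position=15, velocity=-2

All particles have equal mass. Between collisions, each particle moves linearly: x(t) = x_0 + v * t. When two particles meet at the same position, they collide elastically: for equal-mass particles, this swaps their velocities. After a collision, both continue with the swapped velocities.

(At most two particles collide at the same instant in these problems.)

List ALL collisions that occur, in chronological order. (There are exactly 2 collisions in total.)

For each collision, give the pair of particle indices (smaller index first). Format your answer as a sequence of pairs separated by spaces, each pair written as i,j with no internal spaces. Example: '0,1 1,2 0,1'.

Answer: 0,1 1,2

Derivation:
Collision at t=7/5: particles 0 and 1 swap velocities; positions: p0=17/5 p1=17/5 p2=61/5; velocities now: v0=-4 v1=1 v2=-2
Collision at t=13/3: particles 1 and 2 swap velocities; positions: p0=-25/3 p1=19/3 p2=19/3; velocities now: v0=-4 v1=-2 v2=1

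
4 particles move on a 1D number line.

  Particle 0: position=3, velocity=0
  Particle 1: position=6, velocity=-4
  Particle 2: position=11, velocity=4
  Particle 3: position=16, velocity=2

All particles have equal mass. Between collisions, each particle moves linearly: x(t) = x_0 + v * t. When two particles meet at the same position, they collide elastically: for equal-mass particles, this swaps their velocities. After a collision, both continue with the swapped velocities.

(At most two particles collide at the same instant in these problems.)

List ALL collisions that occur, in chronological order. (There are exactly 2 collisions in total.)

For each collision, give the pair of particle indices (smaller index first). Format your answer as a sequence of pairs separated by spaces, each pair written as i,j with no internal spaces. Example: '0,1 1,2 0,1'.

Collision at t=3/4: particles 0 and 1 swap velocities; positions: p0=3 p1=3 p2=14 p3=35/2; velocities now: v0=-4 v1=0 v2=4 v3=2
Collision at t=5/2: particles 2 and 3 swap velocities; positions: p0=-4 p1=3 p2=21 p3=21; velocities now: v0=-4 v1=0 v2=2 v3=4

Answer: 0,1 2,3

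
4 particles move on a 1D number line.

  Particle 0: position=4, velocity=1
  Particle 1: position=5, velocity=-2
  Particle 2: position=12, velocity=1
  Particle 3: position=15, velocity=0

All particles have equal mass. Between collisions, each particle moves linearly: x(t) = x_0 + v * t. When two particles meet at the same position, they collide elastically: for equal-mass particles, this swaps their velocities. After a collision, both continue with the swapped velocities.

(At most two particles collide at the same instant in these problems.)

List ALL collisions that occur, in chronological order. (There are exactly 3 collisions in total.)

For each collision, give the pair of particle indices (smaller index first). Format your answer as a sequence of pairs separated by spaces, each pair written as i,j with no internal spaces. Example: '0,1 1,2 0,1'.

Answer: 0,1 2,3 1,2

Derivation:
Collision at t=1/3: particles 0 and 1 swap velocities; positions: p0=13/3 p1=13/3 p2=37/3 p3=15; velocities now: v0=-2 v1=1 v2=1 v3=0
Collision at t=3: particles 2 and 3 swap velocities; positions: p0=-1 p1=7 p2=15 p3=15; velocities now: v0=-2 v1=1 v2=0 v3=1
Collision at t=11: particles 1 and 2 swap velocities; positions: p0=-17 p1=15 p2=15 p3=23; velocities now: v0=-2 v1=0 v2=1 v3=1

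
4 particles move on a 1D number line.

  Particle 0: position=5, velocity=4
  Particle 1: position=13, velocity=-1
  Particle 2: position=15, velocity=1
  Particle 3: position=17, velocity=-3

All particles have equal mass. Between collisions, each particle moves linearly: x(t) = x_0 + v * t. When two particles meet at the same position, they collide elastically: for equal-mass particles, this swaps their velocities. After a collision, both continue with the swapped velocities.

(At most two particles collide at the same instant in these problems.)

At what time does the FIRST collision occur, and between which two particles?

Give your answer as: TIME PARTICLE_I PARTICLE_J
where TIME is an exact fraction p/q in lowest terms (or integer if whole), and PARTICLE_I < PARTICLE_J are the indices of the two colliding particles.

Answer: 1/2 2 3

Derivation:
Pair (0,1): pos 5,13 vel 4,-1 -> gap=8, closing at 5/unit, collide at t=8/5
Pair (1,2): pos 13,15 vel -1,1 -> not approaching (rel speed -2 <= 0)
Pair (2,3): pos 15,17 vel 1,-3 -> gap=2, closing at 4/unit, collide at t=1/2
Earliest collision: t=1/2 between 2 and 3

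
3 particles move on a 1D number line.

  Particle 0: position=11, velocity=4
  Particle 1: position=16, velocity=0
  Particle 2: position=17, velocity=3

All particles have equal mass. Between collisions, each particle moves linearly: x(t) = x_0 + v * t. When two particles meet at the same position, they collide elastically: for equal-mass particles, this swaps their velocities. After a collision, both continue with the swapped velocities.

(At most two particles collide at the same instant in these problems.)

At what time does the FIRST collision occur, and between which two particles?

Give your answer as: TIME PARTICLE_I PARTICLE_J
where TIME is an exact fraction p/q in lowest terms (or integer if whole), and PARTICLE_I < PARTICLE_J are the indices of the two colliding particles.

Pair (0,1): pos 11,16 vel 4,0 -> gap=5, closing at 4/unit, collide at t=5/4
Pair (1,2): pos 16,17 vel 0,3 -> not approaching (rel speed -3 <= 0)
Earliest collision: t=5/4 between 0 and 1

Answer: 5/4 0 1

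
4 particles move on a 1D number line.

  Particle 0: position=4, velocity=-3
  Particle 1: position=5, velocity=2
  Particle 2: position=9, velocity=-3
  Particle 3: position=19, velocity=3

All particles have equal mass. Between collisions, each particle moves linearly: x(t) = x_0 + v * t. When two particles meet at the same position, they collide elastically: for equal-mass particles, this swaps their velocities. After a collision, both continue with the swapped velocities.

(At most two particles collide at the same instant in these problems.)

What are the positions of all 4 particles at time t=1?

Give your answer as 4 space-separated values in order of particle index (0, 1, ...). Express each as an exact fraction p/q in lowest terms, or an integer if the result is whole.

Collision at t=4/5: particles 1 and 2 swap velocities; positions: p0=8/5 p1=33/5 p2=33/5 p3=107/5; velocities now: v0=-3 v1=-3 v2=2 v3=3
Advance to t=1 (no further collisions before then); velocities: v0=-3 v1=-3 v2=2 v3=3; positions = 1 6 7 22

Answer: 1 6 7 22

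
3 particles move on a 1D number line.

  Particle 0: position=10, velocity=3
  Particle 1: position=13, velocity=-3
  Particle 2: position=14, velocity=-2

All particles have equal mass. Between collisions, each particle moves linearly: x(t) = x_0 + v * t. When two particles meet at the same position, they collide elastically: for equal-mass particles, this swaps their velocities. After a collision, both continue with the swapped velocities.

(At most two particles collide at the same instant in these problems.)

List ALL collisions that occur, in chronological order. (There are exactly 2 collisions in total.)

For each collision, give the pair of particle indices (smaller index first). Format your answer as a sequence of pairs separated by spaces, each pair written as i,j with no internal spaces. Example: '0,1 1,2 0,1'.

Collision at t=1/2: particles 0 and 1 swap velocities; positions: p0=23/2 p1=23/2 p2=13; velocities now: v0=-3 v1=3 v2=-2
Collision at t=4/5: particles 1 and 2 swap velocities; positions: p0=53/5 p1=62/5 p2=62/5; velocities now: v0=-3 v1=-2 v2=3

Answer: 0,1 1,2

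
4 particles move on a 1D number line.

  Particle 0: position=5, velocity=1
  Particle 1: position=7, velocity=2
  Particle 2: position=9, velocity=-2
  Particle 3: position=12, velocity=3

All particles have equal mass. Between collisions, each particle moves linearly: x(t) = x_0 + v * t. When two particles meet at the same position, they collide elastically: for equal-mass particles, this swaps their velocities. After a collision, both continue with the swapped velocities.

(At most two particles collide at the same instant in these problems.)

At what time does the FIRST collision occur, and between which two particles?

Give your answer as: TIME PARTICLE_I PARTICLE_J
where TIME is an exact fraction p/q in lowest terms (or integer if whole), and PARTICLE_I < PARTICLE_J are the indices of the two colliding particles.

Answer: 1/2 1 2

Derivation:
Pair (0,1): pos 5,7 vel 1,2 -> not approaching (rel speed -1 <= 0)
Pair (1,2): pos 7,9 vel 2,-2 -> gap=2, closing at 4/unit, collide at t=1/2
Pair (2,3): pos 9,12 vel -2,3 -> not approaching (rel speed -5 <= 0)
Earliest collision: t=1/2 between 1 and 2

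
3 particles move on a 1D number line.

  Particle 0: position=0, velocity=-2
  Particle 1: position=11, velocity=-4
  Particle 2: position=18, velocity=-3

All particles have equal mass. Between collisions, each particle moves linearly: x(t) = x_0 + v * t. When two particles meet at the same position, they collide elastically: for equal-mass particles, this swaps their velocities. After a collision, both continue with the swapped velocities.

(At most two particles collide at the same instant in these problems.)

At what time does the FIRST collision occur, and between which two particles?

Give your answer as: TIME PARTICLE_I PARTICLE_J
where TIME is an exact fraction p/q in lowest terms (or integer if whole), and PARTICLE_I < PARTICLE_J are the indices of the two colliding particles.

Answer: 11/2 0 1

Derivation:
Pair (0,1): pos 0,11 vel -2,-4 -> gap=11, closing at 2/unit, collide at t=11/2
Pair (1,2): pos 11,18 vel -4,-3 -> not approaching (rel speed -1 <= 0)
Earliest collision: t=11/2 between 0 and 1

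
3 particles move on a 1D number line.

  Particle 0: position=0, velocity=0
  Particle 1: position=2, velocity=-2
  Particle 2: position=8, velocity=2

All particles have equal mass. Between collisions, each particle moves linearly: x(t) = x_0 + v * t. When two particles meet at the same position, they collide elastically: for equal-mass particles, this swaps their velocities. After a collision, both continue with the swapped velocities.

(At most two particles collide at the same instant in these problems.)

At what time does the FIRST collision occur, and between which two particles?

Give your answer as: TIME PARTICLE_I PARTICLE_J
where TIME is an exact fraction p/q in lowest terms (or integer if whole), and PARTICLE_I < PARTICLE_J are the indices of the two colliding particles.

Pair (0,1): pos 0,2 vel 0,-2 -> gap=2, closing at 2/unit, collide at t=1
Pair (1,2): pos 2,8 vel -2,2 -> not approaching (rel speed -4 <= 0)
Earliest collision: t=1 between 0 and 1

Answer: 1 0 1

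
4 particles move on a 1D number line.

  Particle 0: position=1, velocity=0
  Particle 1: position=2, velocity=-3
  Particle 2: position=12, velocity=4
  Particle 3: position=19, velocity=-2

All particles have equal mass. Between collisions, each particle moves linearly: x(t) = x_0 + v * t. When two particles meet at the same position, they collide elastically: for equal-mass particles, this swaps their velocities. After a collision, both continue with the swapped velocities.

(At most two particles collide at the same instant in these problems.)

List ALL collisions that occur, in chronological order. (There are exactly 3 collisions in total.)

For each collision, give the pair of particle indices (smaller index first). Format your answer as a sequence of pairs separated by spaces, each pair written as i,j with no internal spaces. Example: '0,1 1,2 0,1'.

Collision at t=1/3: particles 0 and 1 swap velocities; positions: p0=1 p1=1 p2=40/3 p3=55/3; velocities now: v0=-3 v1=0 v2=4 v3=-2
Collision at t=7/6: particles 2 and 3 swap velocities; positions: p0=-3/2 p1=1 p2=50/3 p3=50/3; velocities now: v0=-3 v1=0 v2=-2 v3=4
Collision at t=9: particles 1 and 2 swap velocities; positions: p0=-25 p1=1 p2=1 p3=48; velocities now: v0=-3 v1=-2 v2=0 v3=4

Answer: 0,1 2,3 1,2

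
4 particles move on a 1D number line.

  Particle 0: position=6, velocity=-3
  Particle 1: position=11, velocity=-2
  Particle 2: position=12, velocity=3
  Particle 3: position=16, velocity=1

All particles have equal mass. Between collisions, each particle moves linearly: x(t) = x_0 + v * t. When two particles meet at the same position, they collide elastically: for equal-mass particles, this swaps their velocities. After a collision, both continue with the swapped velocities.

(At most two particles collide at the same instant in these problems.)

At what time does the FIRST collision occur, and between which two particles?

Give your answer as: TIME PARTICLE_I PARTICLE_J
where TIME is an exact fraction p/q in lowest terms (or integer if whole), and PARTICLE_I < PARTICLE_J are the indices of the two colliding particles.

Answer: 2 2 3

Derivation:
Pair (0,1): pos 6,11 vel -3,-2 -> not approaching (rel speed -1 <= 0)
Pair (1,2): pos 11,12 vel -2,3 -> not approaching (rel speed -5 <= 0)
Pair (2,3): pos 12,16 vel 3,1 -> gap=4, closing at 2/unit, collide at t=2
Earliest collision: t=2 between 2 and 3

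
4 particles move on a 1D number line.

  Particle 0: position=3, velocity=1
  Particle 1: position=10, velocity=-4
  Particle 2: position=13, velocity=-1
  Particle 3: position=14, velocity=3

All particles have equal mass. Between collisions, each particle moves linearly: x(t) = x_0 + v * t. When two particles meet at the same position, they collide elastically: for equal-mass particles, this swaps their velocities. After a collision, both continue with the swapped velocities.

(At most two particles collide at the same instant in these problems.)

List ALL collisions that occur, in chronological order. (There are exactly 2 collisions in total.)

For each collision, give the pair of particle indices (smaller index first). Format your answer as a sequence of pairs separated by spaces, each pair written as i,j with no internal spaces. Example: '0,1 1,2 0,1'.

Collision at t=7/5: particles 0 and 1 swap velocities; positions: p0=22/5 p1=22/5 p2=58/5 p3=91/5; velocities now: v0=-4 v1=1 v2=-1 v3=3
Collision at t=5: particles 1 and 2 swap velocities; positions: p0=-10 p1=8 p2=8 p3=29; velocities now: v0=-4 v1=-1 v2=1 v3=3

Answer: 0,1 1,2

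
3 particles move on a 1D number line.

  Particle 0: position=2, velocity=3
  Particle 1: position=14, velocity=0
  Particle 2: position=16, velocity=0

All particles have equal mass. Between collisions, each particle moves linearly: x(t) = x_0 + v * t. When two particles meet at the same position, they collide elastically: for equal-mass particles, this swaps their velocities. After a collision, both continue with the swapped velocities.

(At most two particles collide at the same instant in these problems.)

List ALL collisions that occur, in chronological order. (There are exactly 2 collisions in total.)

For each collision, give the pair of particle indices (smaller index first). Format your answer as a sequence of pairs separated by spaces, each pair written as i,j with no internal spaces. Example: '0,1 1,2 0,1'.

Answer: 0,1 1,2

Derivation:
Collision at t=4: particles 0 and 1 swap velocities; positions: p0=14 p1=14 p2=16; velocities now: v0=0 v1=3 v2=0
Collision at t=14/3: particles 1 and 2 swap velocities; positions: p0=14 p1=16 p2=16; velocities now: v0=0 v1=0 v2=3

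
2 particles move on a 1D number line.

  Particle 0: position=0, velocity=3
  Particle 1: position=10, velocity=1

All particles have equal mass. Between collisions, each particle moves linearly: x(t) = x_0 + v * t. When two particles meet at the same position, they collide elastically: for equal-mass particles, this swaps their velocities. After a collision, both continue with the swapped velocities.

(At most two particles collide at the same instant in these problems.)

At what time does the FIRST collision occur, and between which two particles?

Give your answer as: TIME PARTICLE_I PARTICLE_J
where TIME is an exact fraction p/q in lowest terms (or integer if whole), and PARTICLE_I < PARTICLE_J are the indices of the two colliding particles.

Answer: 5 0 1

Derivation:
Pair (0,1): pos 0,10 vel 3,1 -> gap=10, closing at 2/unit, collide at t=5
Earliest collision: t=5 between 0 and 1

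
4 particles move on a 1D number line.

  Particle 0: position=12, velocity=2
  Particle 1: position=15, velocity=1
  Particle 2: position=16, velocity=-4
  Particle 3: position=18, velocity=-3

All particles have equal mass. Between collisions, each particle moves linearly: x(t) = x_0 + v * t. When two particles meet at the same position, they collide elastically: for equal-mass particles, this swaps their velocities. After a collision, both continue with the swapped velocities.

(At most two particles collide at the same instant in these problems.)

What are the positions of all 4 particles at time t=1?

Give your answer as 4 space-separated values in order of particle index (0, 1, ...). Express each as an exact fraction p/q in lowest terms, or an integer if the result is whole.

Collision at t=1/5: particles 1 and 2 swap velocities; positions: p0=62/5 p1=76/5 p2=76/5 p3=87/5; velocities now: v0=2 v1=-4 v2=1 v3=-3
Collision at t=2/3: particles 0 and 1 swap velocities; positions: p0=40/3 p1=40/3 p2=47/3 p3=16; velocities now: v0=-4 v1=2 v2=1 v3=-3
Collision at t=3/4: particles 2 and 3 swap velocities; positions: p0=13 p1=27/2 p2=63/4 p3=63/4; velocities now: v0=-4 v1=2 v2=-3 v3=1
Advance to t=1 (no further collisions before then); velocities: v0=-4 v1=2 v2=-3 v3=1; positions = 12 14 15 16

Answer: 12 14 15 16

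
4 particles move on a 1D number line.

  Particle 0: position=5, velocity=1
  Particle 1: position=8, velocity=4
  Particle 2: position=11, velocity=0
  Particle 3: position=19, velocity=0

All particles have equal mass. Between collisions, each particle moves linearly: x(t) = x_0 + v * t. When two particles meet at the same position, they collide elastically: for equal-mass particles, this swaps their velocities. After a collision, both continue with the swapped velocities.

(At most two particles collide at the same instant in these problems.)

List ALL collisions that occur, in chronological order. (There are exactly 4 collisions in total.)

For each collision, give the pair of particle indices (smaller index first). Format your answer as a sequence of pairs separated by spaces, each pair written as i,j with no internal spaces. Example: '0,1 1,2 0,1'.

Answer: 1,2 2,3 0,1 1,2

Derivation:
Collision at t=3/4: particles 1 and 2 swap velocities; positions: p0=23/4 p1=11 p2=11 p3=19; velocities now: v0=1 v1=0 v2=4 v3=0
Collision at t=11/4: particles 2 and 3 swap velocities; positions: p0=31/4 p1=11 p2=19 p3=19; velocities now: v0=1 v1=0 v2=0 v3=4
Collision at t=6: particles 0 and 1 swap velocities; positions: p0=11 p1=11 p2=19 p3=32; velocities now: v0=0 v1=1 v2=0 v3=4
Collision at t=14: particles 1 and 2 swap velocities; positions: p0=11 p1=19 p2=19 p3=64; velocities now: v0=0 v1=0 v2=1 v3=4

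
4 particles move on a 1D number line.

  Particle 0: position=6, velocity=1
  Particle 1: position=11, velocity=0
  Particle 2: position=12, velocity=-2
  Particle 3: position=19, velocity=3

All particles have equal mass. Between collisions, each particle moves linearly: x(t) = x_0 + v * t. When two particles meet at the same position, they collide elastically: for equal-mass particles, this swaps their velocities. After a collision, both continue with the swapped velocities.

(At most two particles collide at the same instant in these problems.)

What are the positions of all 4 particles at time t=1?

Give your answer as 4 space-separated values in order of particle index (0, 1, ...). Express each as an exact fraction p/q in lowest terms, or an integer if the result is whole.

Answer: 7 10 11 22

Derivation:
Collision at t=1/2: particles 1 and 2 swap velocities; positions: p0=13/2 p1=11 p2=11 p3=41/2; velocities now: v0=1 v1=-2 v2=0 v3=3
Advance to t=1 (no further collisions before then); velocities: v0=1 v1=-2 v2=0 v3=3; positions = 7 10 11 22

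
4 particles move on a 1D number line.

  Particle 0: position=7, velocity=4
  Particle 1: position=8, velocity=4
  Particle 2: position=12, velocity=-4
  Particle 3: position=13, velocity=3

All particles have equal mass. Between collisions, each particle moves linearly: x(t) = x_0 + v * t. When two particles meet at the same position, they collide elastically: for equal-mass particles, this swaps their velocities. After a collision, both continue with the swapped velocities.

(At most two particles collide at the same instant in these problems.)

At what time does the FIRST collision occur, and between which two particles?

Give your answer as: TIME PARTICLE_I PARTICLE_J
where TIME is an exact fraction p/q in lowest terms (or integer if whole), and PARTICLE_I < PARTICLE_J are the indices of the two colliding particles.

Pair (0,1): pos 7,8 vel 4,4 -> not approaching (rel speed 0 <= 0)
Pair (1,2): pos 8,12 vel 4,-4 -> gap=4, closing at 8/unit, collide at t=1/2
Pair (2,3): pos 12,13 vel -4,3 -> not approaching (rel speed -7 <= 0)
Earliest collision: t=1/2 between 1 and 2

Answer: 1/2 1 2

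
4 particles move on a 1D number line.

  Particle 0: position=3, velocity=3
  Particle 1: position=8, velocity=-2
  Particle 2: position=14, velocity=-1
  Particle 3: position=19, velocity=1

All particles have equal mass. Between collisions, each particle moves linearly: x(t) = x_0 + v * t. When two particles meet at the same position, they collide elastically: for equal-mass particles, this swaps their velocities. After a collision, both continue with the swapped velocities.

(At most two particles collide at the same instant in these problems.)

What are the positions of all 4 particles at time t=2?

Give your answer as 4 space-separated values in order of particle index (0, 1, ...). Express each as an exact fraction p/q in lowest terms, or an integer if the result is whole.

Collision at t=1: particles 0 and 1 swap velocities; positions: p0=6 p1=6 p2=13 p3=20; velocities now: v0=-2 v1=3 v2=-1 v3=1
Advance to t=2 (no further collisions before then); velocities: v0=-2 v1=3 v2=-1 v3=1; positions = 4 9 12 21

Answer: 4 9 12 21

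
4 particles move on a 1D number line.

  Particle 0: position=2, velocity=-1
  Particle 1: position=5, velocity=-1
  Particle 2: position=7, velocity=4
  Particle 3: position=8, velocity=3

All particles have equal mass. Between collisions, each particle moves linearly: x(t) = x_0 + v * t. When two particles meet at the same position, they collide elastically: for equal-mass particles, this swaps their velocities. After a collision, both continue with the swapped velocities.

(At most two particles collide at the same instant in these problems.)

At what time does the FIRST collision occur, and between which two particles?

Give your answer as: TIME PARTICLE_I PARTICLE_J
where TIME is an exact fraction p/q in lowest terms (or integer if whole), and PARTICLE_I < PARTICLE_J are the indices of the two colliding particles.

Pair (0,1): pos 2,5 vel -1,-1 -> not approaching (rel speed 0 <= 0)
Pair (1,2): pos 5,7 vel -1,4 -> not approaching (rel speed -5 <= 0)
Pair (2,3): pos 7,8 vel 4,3 -> gap=1, closing at 1/unit, collide at t=1
Earliest collision: t=1 between 2 and 3

Answer: 1 2 3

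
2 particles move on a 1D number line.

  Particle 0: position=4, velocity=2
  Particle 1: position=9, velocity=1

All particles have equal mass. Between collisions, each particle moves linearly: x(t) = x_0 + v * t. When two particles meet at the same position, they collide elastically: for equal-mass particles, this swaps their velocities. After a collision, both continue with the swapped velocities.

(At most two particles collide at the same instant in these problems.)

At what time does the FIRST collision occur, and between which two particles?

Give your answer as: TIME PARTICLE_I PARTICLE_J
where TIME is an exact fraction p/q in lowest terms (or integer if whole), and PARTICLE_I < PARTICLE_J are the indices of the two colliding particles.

Answer: 5 0 1

Derivation:
Pair (0,1): pos 4,9 vel 2,1 -> gap=5, closing at 1/unit, collide at t=5
Earliest collision: t=5 between 0 and 1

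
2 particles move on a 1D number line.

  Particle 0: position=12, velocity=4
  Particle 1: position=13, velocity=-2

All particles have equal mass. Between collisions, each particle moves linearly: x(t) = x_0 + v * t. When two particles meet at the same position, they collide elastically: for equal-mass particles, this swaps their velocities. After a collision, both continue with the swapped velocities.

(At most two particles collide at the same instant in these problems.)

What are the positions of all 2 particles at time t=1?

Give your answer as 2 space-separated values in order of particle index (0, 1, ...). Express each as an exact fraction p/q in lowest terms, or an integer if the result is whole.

Collision at t=1/6: particles 0 and 1 swap velocities; positions: p0=38/3 p1=38/3; velocities now: v0=-2 v1=4
Advance to t=1 (no further collisions before then); velocities: v0=-2 v1=4; positions = 11 16

Answer: 11 16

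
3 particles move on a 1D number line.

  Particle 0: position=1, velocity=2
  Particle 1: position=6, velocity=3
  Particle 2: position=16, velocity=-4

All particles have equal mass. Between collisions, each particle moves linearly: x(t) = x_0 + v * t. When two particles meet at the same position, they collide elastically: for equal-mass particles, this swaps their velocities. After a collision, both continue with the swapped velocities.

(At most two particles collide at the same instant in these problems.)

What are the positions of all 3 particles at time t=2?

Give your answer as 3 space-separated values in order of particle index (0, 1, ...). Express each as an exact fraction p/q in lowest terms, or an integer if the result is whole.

Collision at t=10/7: particles 1 and 2 swap velocities; positions: p0=27/7 p1=72/7 p2=72/7; velocities now: v0=2 v1=-4 v2=3
Advance to t=2 (no further collisions before then); velocities: v0=2 v1=-4 v2=3; positions = 5 8 12

Answer: 5 8 12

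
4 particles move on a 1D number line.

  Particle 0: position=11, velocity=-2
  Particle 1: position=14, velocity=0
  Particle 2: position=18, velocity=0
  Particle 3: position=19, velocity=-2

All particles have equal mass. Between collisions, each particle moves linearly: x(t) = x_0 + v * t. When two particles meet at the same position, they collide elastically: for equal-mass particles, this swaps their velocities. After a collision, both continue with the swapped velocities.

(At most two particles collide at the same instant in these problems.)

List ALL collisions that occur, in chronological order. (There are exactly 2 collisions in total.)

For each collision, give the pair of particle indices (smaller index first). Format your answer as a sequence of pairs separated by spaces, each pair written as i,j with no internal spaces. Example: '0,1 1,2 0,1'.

Answer: 2,3 1,2

Derivation:
Collision at t=1/2: particles 2 and 3 swap velocities; positions: p0=10 p1=14 p2=18 p3=18; velocities now: v0=-2 v1=0 v2=-2 v3=0
Collision at t=5/2: particles 1 and 2 swap velocities; positions: p0=6 p1=14 p2=14 p3=18; velocities now: v0=-2 v1=-2 v2=0 v3=0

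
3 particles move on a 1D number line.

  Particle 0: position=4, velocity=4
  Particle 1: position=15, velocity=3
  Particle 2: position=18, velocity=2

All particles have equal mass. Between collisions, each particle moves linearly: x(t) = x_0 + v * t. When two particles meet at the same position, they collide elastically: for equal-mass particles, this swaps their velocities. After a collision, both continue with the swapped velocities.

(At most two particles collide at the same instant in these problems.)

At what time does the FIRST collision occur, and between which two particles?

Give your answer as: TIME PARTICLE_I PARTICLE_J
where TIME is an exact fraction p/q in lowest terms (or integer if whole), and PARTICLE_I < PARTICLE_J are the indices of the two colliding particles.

Answer: 3 1 2

Derivation:
Pair (0,1): pos 4,15 vel 4,3 -> gap=11, closing at 1/unit, collide at t=11
Pair (1,2): pos 15,18 vel 3,2 -> gap=3, closing at 1/unit, collide at t=3
Earliest collision: t=3 between 1 and 2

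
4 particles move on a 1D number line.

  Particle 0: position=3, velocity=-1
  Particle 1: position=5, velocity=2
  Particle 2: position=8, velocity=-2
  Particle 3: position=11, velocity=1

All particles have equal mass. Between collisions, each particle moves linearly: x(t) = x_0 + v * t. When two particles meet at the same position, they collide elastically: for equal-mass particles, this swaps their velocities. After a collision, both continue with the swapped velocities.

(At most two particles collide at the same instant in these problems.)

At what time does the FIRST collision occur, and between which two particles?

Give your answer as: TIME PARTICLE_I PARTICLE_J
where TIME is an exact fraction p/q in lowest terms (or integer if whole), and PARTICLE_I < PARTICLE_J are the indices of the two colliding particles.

Answer: 3/4 1 2

Derivation:
Pair (0,1): pos 3,5 vel -1,2 -> not approaching (rel speed -3 <= 0)
Pair (1,2): pos 5,8 vel 2,-2 -> gap=3, closing at 4/unit, collide at t=3/4
Pair (2,3): pos 8,11 vel -2,1 -> not approaching (rel speed -3 <= 0)
Earliest collision: t=3/4 between 1 and 2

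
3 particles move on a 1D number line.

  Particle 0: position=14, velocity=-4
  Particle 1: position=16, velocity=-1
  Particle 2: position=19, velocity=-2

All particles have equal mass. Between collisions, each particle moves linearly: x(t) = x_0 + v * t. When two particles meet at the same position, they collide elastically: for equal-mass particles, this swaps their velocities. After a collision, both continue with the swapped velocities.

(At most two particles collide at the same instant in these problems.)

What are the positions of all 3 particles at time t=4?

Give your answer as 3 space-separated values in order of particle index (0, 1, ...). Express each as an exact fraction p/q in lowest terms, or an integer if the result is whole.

Collision at t=3: particles 1 and 2 swap velocities; positions: p0=2 p1=13 p2=13; velocities now: v0=-4 v1=-2 v2=-1
Advance to t=4 (no further collisions before then); velocities: v0=-4 v1=-2 v2=-1; positions = -2 11 12

Answer: -2 11 12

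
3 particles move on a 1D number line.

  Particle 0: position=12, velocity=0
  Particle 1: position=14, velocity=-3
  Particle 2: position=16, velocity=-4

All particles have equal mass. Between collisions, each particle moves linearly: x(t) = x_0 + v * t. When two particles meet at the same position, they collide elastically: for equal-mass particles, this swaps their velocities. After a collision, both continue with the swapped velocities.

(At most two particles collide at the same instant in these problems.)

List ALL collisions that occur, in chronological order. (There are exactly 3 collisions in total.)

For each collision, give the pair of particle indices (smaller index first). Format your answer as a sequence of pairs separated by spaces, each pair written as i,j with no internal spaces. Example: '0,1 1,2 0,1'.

Collision at t=2/3: particles 0 and 1 swap velocities; positions: p0=12 p1=12 p2=40/3; velocities now: v0=-3 v1=0 v2=-4
Collision at t=1: particles 1 and 2 swap velocities; positions: p0=11 p1=12 p2=12; velocities now: v0=-3 v1=-4 v2=0
Collision at t=2: particles 0 and 1 swap velocities; positions: p0=8 p1=8 p2=12; velocities now: v0=-4 v1=-3 v2=0

Answer: 0,1 1,2 0,1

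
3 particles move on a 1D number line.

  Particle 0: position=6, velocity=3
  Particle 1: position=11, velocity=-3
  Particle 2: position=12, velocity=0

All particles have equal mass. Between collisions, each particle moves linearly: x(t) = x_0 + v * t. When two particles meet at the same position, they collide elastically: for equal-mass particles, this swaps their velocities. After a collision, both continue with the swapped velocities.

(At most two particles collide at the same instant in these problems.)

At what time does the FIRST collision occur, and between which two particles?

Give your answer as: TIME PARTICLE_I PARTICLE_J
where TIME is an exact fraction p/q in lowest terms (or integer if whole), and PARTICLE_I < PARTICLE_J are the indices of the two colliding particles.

Pair (0,1): pos 6,11 vel 3,-3 -> gap=5, closing at 6/unit, collide at t=5/6
Pair (1,2): pos 11,12 vel -3,0 -> not approaching (rel speed -3 <= 0)
Earliest collision: t=5/6 between 0 and 1

Answer: 5/6 0 1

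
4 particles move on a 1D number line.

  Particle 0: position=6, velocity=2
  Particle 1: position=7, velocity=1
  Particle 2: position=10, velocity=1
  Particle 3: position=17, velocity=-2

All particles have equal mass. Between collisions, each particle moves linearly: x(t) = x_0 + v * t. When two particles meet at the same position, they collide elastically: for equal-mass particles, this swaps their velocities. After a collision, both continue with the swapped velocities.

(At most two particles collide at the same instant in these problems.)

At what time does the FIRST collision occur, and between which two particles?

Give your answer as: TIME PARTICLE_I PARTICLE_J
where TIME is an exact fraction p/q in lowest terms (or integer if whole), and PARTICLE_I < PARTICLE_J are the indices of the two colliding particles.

Answer: 1 0 1

Derivation:
Pair (0,1): pos 6,7 vel 2,1 -> gap=1, closing at 1/unit, collide at t=1
Pair (1,2): pos 7,10 vel 1,1 -> not approaching (rel speed 0 <= 0)
Pair (2,3): pos 10,17 vel 1,-2 -> gap=7, closing at 3/unit, collide at t=7/3
Earliest collision: t=1 between 0 and 1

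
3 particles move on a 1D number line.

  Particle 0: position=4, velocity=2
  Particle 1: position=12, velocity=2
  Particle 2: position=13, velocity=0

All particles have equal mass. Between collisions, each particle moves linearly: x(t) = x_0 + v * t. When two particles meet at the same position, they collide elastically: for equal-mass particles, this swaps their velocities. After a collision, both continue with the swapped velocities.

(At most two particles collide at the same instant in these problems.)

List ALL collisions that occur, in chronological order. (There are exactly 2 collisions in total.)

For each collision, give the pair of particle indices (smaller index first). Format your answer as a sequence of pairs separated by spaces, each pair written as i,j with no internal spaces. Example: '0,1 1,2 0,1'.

Collision at t=1/2: particles 1 and 2 swap velocities; positions: p0=5 p1=13 p2=13; velocities now: v0=2 v1=0 v2=2
Collision at t=9/2: particles 0 and 1 swap velocities; positions: p0=13 p1=13 p2=21; velocities now: v0=0 v1=2 v2=2

Answer: 1,2 0,1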